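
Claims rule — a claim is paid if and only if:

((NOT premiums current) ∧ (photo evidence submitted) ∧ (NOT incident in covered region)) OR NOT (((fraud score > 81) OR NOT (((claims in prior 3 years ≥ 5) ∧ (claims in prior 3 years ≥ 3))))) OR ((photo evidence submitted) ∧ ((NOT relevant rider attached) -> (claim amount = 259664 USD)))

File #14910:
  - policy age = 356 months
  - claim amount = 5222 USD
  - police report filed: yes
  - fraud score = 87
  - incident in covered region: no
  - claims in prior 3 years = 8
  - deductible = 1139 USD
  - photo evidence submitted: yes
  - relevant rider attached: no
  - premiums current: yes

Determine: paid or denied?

Atomic conditions:
  NOT premiums current: yes → false
  photo evidence submitted: yes → true
  NOT incident in covered region: no → true
  fraud score > 81: 87 > 81 is true
  claims in prior 3 years ≥ 5: 8 ≥ 5 is true
  claims in prior 3 years ≥ 3: 8 ≥ 3 is true
  NOT relevant rider attached: no → true
  claim amount = 259664 USD: 5222 == 259664 is false
Combine:
[1] false AND true AND true = false
[2.1.2.1] true AND true = true
[2.1.2] NOT true = false
[2.1] true OR false = true
[2] NOT true = false
[3.2] true → false = false
[3] true AND false = false
[root] false OR false OR false = false
Overall: false → denied

Denied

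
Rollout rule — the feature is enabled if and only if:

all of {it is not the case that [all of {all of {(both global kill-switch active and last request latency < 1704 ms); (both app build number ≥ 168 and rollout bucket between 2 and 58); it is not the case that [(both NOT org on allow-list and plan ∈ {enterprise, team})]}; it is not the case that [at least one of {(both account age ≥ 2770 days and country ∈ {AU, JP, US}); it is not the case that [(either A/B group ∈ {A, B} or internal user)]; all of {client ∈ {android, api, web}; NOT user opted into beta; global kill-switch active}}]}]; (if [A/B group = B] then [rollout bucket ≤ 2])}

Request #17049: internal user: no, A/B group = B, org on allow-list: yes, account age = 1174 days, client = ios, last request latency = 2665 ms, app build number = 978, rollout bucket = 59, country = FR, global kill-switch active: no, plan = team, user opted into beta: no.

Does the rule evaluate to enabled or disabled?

Disabled

Atomic conditions:
  global kill-switch active: no → false
  last request latency < 1704 ms: 2665 < 1704 is false
  app build number ≥ 168: 978 ≥ 168 is true
  rollout bucket between 2 and 58: 59 in [2, 58] is false
  NOT org on allow-list: yes → false
  plan ∈ {enterprise, team}: team is in the set → true
  account age ≥ 2770 days: 1174 ≥ 2770 is false
  country ∈ {AU, JP, US}: FR is not in the set → false
  A/B group ∈ {A, B}: B is in the set → true
  internal user: no → false
  client ∈ {android, api, web}: ios is not in the set → false
  NOT user opted into beta: no → true
  A/B group = B: B == B is true
  rollout bucket ≤ 2: 59 ≤ 2 is false
Combine:
[1.1.1.1] false AND false = false
[1.1.1.2] true AND false = false
[1.1.1.3.1] false AND true = false
[1.1.1.3] NOT false = true
[1.1.1] false AND false AND true = false
[1.1.2.1.1] false AND false = false
[1.1.2.1.2.1] true OR false = true
[1.1.2.1.2] NOT true = false
[1.1.2.1.3] false AND true AND false = false
[1.1.2.1] false OR false OR false = false
[1.1.2] NOT false = true
[1.1] false AND true = false
[1] NOT false = true
[2] true → false = false
[root] true AND false = false
Overall: false → disabled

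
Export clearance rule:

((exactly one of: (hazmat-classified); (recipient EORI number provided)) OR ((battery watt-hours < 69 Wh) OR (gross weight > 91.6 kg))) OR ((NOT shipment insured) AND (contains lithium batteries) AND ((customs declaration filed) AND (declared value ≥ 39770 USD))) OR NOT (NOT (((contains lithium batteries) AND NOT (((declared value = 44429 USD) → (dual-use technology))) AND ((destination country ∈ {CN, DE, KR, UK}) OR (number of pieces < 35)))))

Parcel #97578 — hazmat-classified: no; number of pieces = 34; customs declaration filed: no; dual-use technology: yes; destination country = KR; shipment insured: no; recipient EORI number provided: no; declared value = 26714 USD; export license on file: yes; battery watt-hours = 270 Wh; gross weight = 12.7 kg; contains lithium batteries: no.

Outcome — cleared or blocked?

Atomic conditions:
  hazmat-classified: no → false
  recipient EORI number provided: no → false
  battery watt-hours < 69 Wh: 270 < 69 is false
  gross weight > 91.6 kg: 12.7 > 91.6 is false
  NOT shipment insured: no → true
  contains lithium batteries: no → false
  customs declaration filed: no → false
  declared value ≥ 39770 USD: 26714 ≥ 39770 is false
  declared value = 44429 USD: 26714 == 44429 is false
  dual-use technology: yes → true
  destination country ∈ {CN, DE, KR, UK}: KR is in the set → true
  number of pieces < 35: 34 < 35 is true
Combine:
[1.1] exactly-one(false, false) = false
[1.2] false OR false = false
[1] false OR false = false
[2.3] false AND false = false
[2] true AND false AND false = false
[3.1.1.2.1] false → true (antecedent false ⇒ implication holds) = true
[3.1.1.2] NOT true = false
[3.1.1.3] true OR true = true
[3.1.1] false AND false AND true = false
[3.1] NOT false = true
[3] NOT true = false
[root] false OR false OR false = false
Overall: false → blocked

Blocked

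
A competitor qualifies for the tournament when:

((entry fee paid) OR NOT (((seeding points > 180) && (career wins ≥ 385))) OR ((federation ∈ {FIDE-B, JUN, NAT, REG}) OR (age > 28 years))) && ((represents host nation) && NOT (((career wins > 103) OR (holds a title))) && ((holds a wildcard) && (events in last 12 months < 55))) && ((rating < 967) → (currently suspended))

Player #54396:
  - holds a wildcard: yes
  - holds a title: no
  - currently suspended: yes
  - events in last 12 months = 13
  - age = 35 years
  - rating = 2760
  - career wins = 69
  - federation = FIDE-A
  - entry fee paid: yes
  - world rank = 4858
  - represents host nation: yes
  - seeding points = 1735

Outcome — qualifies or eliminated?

Atomic conditions:
  entry fee paid: yes → true
  seeding points > 180: 1735 > 180 is true
  career wins ≥ 385: 69 ≥ 385 is false
  federation ∈ {FIDE-B, JUN, NAT, REG}: FIDE-A is not in the set → false
  age > 28 years: 35 > 28 is true
  represents host nation: yes → true
  career wins > 103: 69 > 103 is false
  holds a title: no → false
  holds a wildcard: yes → true
  events in last 12 months < 55: 13 < 55 is true
  rating < 967: 2760 < 967 is false
  currently suspended: yes → true
Combine:
[1.2.1] true AND false = false
[1.2] NOT false = true
[1.3] false OR true = true
[1] true OR true OR true = true
[2.2.1] false OR false = false
[2.2] NOT false = true
[2.3] true AND true = true
[2] true AND true AND true = true
[3] false → true (antecedent false ⇒ implication holds) = true
[root] true AND true AND true = true
Overall: true → qualifies

Qualifies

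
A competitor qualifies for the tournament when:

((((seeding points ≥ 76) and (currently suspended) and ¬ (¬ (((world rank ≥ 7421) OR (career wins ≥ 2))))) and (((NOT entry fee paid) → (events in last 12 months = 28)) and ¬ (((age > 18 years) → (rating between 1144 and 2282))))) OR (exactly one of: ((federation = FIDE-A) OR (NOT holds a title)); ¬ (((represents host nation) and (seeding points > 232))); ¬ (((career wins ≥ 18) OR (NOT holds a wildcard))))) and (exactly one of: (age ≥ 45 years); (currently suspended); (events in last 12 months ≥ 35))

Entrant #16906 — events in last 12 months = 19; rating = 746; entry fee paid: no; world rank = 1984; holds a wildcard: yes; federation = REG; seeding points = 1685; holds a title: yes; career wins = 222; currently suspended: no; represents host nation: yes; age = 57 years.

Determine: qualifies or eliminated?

Eliminated

Atomic conditions:
  seeding points ≥ 76: 1685 ≥ 76 is true
  currently suspended: no → false
  world rank ≥ 7421: 1984 ≥ 7421 is false
  career wins ≥ 2: 222 ≥ 2 is true
  NOT entry fee paid: no → true
  events in last 12 months = 28: 19 == 28 is false
  age > 18 years: 57 > 18 is true
  rating between 1144 and 2282: 746 in [1144, 2282] is false
  federation = FIDE-A: REG == FIDE-A is false
  NOT holds a title: yes → false
  represents host nation: yes → true
  seeding points > 232: 1685 > 232 is true
  career wins ≥ 18: 222 ≥ 18 is true
  NOT holds a wildcard: yes → false
  age ≥ 45 years: 57 ≥ 45 is true
  events in last 12 months ≥ 35: 19 ≥ 35 is false
Combine:
[1.1.1.3.1.1] false OR true = true
[1.1.1.3.1] NOT true = false
[1.1.1.3] NOT false = true
[1.1.1] true AND false AND true = false
[1.1.2.1] true → false = false
[1.1.2.2.1] true → false = false
[1.1.2.2] NOT false = true
[1.1.2] false AND true = false
[1.1] false AND false = false
[1.2.1] false OR false = false
[1.2.2.1] true AND true = true
[1.2.2] NOT true = false
[1.2.3.1] true OR false = true
[1.2.3] NOT true = false
[1.2] exactly-one(false, false, false) = false
[1] false OR false = false
[2] exactly-one(true, false, false) = true
[root] false AND true = false
Overall: false → eliminated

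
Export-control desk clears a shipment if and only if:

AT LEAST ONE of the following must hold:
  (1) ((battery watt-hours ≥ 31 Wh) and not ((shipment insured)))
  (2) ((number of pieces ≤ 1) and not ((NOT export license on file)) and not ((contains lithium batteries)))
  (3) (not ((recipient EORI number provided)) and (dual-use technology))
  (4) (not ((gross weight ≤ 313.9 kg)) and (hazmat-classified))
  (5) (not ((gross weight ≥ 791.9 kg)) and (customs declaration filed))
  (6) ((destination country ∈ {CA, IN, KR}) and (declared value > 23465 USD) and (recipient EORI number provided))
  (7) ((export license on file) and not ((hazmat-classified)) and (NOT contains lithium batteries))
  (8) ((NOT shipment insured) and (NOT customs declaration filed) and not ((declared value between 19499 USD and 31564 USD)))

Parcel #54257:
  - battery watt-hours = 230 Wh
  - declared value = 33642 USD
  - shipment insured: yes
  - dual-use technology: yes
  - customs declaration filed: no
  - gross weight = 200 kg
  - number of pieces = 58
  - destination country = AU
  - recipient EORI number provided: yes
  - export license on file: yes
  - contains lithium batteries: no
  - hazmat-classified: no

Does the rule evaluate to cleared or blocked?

Cleared

Atomic conditions:
  battery watt-hours ≥ 31 Wh: 230 ≥ 31 is true
  shipment insured: yes → true
  number of pieces ≤ 1: 58 ≤ 1 is false
  NOT export license on file: yes → false
  contains lithium batteries: no → false
  recipient EORI number provided: yes → true
  dual-use technology: yes → true
  gross weight ≤ 313.9 kg: 200 ≤ 313.9 is true
  hazmat-classified: no → false
  gross weight ≥ 791.9 kg: 200 ≥ 791.9 is false
  customs declaration filed: no → false
  destination country ∈ {CA, IN, KR}: AU is not in the set → false
  declared value > 23465 USD: 33642 > 23465 is true
  export license on file: yes → true
  NOT contains lithium batteries: no → true
  NOT shipment insured: yes → false
  NOT customs declaration filed: no → true
  declared value between 19499 USD and 31564 USD: 33642 in [19499, 31564] is false
Combine:
[1.2] NOT true = false
[1] true AND false = false
[2.2] NOT false = true
[2.3] NOT false = true
[2] false AND true AND true = false
[3.1] NOT true = false
[3] false AND true = false
[4.1] NOT true = false
[4] false AND false = false
[5.1] NOT false = true
[5] true AND false = false
[6] false AND true AND true = false
[7.2] NOT false = true
[7] true AND true AND true = true
[8.3] NOT false = true
[8] false AND true AND true = false
[root] false OR false OR false OR false OR false OR false OR true OR false = true
Overall: true → cleared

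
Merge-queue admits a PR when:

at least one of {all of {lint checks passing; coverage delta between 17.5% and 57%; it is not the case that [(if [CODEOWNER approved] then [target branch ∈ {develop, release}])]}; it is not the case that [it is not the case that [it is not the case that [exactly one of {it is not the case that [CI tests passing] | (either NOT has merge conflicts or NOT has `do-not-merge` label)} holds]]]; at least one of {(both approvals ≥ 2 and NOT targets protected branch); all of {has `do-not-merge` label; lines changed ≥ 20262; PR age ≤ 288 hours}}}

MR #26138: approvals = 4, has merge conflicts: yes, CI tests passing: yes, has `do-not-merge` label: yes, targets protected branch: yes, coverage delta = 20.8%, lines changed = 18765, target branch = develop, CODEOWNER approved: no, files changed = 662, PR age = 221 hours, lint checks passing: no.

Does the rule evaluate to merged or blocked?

Merged

Atomic conditions:
  lint checks passing: no → false
  coverage delta between 17.5% and 57%: 20.8 in [17.5, 57] is true
  CODEOWNER approved: no → false
  target branch ∈ {develop, release}: develop is in the set → true
  CI tests passing: yes → true
  NOT has merge conflicts: yes → false
  NOT has `do-not-merge` label: yes → false
  approvals ≥ 2: 4 ≥ 2 is true
  NOT targets protected branch: yes → false
  has `do-not-merge` label: yes → true
  lines changed ≥ 20262: 18765 ≥ 20262 is false
  PR age ≤ 288 hours: 221 ≤ 288 is true
Combine:
[1.3.1] false → true (antecedent false ⇒ implication holds) = true
[1.3] NOT true = false
[1] false AND true AND false = false
[2.1.1.1.1] NOT true = false
[2.1.1.1.2] false OR false = false
[2.1.1.1] exactly-one(false, false) = false
[2.1.1] NOT false = true
[2.1] NOT true = false
[2] NOT false = true
[3.1] true AND false = false
[3.2] true AND false AND true = false
[3] false OR false = false
[root] false OR true OR false = true
Overall: true → merged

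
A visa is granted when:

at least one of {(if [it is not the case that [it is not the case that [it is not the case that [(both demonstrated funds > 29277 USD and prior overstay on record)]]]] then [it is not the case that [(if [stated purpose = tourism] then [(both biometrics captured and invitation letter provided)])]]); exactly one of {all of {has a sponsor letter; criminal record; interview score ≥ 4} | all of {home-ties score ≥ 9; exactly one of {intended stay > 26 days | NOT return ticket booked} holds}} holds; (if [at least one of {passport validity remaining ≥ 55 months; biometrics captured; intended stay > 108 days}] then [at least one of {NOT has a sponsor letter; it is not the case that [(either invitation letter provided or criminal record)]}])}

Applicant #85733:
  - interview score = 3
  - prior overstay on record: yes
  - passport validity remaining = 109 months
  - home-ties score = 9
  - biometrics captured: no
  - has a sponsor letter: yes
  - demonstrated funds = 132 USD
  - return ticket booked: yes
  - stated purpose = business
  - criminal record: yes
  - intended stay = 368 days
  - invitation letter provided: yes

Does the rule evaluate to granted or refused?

Granted

Atomic conditions:
  demonstrated funds > 29277 USD: 132 > 29277 is false
  prior overstay on record: yes → true
  stated purpose = tourism: business == tourism is false
  biometrics captured: no → false
  invitation letter provided: yes → true
  has a sponsor letter: yes → true
  criminal record: yes → true
  interview score ≥ 4: 3 ≥ 4 is false
  home-ties score ≥ 9: 9 ≥ 9 is true
  intended stay > 26 days: 368 > 26 is true
  NOT return ticket booked: yes → false
  passport validity remaining ≥ 55 months: 109 ≥ 55 is true
  intended stay > 108 days: 368 > 108 is true
  NOT has a sponsor letter: yes → false
Combine:
[1.1.1.1.1] false AND true = false
[1.1.1.1] NOT false = true
[1.1.1] NOT true = false
[1.1] NOT false = true
[1.2.1.2] false AND true = false
[1.2.1] false → false (antecedent false ⇒ implication holds) = true
[1.2] NOT true = false
[1] true → false = false
[2.1] true AND true AND false = false
[2.2.2] exactly-one(true, false) = true
[2.2] true AND true = true
[2] exactly-one(false, true) = true
[3.1] true OR false OR true = true
[3.2.2.1] true OR true = true
[3.2.2] NOT true = false
[3.2] false OR false = false
[3] true → false = false
[root] false OR true OR false = true
Overall: true → granted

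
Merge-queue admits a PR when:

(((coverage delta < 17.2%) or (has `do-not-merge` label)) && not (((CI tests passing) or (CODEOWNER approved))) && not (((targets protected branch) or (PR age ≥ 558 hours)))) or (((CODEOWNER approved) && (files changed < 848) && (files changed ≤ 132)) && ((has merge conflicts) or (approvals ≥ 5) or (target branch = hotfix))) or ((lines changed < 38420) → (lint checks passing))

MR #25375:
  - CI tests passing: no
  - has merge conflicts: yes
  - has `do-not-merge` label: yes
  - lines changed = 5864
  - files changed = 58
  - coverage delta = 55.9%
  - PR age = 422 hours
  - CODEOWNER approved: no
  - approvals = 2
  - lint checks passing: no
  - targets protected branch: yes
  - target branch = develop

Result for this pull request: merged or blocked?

Blocked

Atomic conditions:
  coverage delta < 17.2%: 55.9 < 17.2 is false
  has `do-not-merge` label: yes → true
  CI tests passing: no → false
  CODEOWNER approved: no → false
  targets protected branch: yes → true
  PR age ≥ 558 hours: 422 ≥ 558 is false
  files changed < 848: 58 < 848 is true
  files changed ≤ 132: 58 ≤ 132 is true
  has merge conflicts: yes → true
  approvals ≥ 5: 2 ≥ 5 is false
  target branch = hotfix: develop == hotfix is false
  lines changed < 38420: 5864 < 38420 is true
  lint checks passing: no → false
Combine:
[1.1] false OR true = true
[1.2.1] false OR false = false
[1.2] NOT false = true
[1.3.1] true OR false = true
[1.3] NOT true = false
[1] true AND true AND false = false
[2.1] false AND true AND true = false
[2.2] true OR false OR false = true
[2] false AND true = false
[3] true → false = false
[root] false OR false OR false = false
Overall: false → blocked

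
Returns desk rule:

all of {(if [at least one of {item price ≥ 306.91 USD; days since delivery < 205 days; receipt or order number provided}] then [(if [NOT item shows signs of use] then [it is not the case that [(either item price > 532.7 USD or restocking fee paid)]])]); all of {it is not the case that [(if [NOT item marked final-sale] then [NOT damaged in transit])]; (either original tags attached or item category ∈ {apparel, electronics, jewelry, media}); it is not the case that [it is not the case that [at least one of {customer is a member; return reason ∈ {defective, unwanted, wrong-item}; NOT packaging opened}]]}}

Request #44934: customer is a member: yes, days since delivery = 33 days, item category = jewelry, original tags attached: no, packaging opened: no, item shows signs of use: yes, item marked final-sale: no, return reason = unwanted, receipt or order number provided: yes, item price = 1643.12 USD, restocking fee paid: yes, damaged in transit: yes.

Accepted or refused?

Accepted

Atomic conditions:
  item price ≥ 306.91 USD: 1643.12 ≥ 306.91 is true
  days since delivery < 205 days: 33 < 205 is true
  receipt or order number provided: yes → true
  NOT item shows signs of use: yes → false
  item price > 532.7 USD: 1643.12 > 532.7 is true
  restocking fee paid: yes → true
  NOT item marked final-sale: no → true
  NOT damaged in transit: yes → false
  original tags attached: no → false
  item category ∈ {apparel, electronics, jewelry, media}: jewelry is in the set → true
  customer is a member: yes → true
  return reason ∈ {defective, unwanted, wrong-item}: unwanted is in the set → true
  NOT packaging opened: no → true
Combine:
[1.1] true OR true OR true = true
[1.2.2.1] true OR true = true
[1.2.2] NOT true = false
[1.2] false → false (antecedent false ⇒ implication holds) = true
[1] true → true = true
[2.1.1] true → false = false
[2.1] NOT false = true
[2.2] false OR true = true
[2.3.1.1] true OR true OR true = true
[2.3.1] NOT true = false
[2.3] NOT false = true
[2] true AND true AND true = true
[root] true AND true = true
Overall: true → accepted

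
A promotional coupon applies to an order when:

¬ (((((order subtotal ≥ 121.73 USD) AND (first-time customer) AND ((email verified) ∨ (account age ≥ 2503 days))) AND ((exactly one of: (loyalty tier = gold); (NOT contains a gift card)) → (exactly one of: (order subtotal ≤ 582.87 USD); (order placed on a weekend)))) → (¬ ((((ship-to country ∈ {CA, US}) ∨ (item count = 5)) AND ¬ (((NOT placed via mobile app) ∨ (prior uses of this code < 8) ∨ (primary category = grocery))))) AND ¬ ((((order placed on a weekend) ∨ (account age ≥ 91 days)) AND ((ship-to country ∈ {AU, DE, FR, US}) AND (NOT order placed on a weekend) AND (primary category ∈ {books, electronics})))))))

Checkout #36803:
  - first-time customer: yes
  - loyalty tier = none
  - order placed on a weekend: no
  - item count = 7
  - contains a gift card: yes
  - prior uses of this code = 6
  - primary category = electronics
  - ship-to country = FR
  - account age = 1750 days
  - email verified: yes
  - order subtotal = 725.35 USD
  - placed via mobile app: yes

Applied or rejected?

Atomic conditions:
  order subtotal ≥ 121.73 USD: 725.35 ≥ 121.73 is true
  first-time customer: yes → true
  email verified: yes → true
  account age ≥ 2503 days: 1750 ≥ 2503 is false
  loyalty tier = gold: none == gold is false
  NOT contains a gift card: yes → false
  order subtotal ≤ 582.87 USD: 725.35 ≤ 582.87 is false
  order placed on a weekend: no → false
  ship-to country ∈ {CA, US}: FR is not in the set → false
  item count = 5: 7 == 5 is false
  NOT placed via mobile app: yes → false
  prior uses of this code < 8: 6 < 8 is true
  primary category = grocery: electronics == grocery is false
  account age ≥ 91 days: 1750 ≥ 91 is true
  ship-to country ∈ {AU, DE, FR, US}: FR is in the set → true
  NOT order placed on a weekend: no → true
  primary category ∈ {books, electronics}: electronics is in the set → true
Combine:
[1.1.1.3] true OR false = true
[1.1.1] true AND true AND true = true
[1.1.2.1] exactly-one(false, false) = false
[1.1.2.2] exactly-one(false, false) = false
[1.1.2] false → false (antecedent false ⇒ implication holds) = true
[1.1] true AND true = true
[1.2.1.1.1] false OR false = false
[1.2.1.1.2.1] false OR true OR false = true
[1.2.1.1.2] NOT true = false
[1.2.1.1] false AND false = false
[1.2.1] NOT false = true
[1.2.2.1.1] false OR true = true
[1.2.2.1.2] true AND true AND true = true
[1.2.2.1] true AND true = true
[1.2.2] NOT true = false
[1.2] true AND false = false
[1] true → false = false
[root] NOT false = true
Overall: true → applied

Applied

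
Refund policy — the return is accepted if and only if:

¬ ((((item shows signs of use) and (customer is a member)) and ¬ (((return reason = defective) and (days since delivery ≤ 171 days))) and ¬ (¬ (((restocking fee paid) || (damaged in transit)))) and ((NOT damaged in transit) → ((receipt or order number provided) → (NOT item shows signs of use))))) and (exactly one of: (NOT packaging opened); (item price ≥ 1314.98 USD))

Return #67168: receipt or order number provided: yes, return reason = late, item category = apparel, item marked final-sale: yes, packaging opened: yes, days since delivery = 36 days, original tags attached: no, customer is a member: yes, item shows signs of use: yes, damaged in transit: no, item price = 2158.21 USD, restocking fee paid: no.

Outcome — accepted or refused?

Accepted

Atomic conditions:
  item shows signs of use: yes → true
  customer is a member: yes → true
  return reason = defective: late == defective is false
  days since delivery ≤ 171 days: 36 ≤ 171 is true
  restocking fee paid: no → false
  damaged in transit: no → false
  NOT damaged in transit: no → true
  receipt or order number provided: yes → true
  NOT item shows signs of use: yes → false
  NOT packaging opened: yes → false
  item price ≥ 1314.98 USD: 2158.21 ≥ 1314.98 is true
Combine:
[1.1.1] true AND true = true
[1.1.2.1] false AND true = false
[1.1.2] NOT false = true
[1.1.3.1.1] false OR false = false
[1.1.3.1] NOT false = true
[1.1.3] NOT true = false
[1.1.4.2] true → false = false
[1.1.4] true → false = false
[1.1] true AND true AND false AND false = false
[1] NOT false = true
[2] exactly-one(false, true) = true
[root] true AND true = true
Overall: true → accepted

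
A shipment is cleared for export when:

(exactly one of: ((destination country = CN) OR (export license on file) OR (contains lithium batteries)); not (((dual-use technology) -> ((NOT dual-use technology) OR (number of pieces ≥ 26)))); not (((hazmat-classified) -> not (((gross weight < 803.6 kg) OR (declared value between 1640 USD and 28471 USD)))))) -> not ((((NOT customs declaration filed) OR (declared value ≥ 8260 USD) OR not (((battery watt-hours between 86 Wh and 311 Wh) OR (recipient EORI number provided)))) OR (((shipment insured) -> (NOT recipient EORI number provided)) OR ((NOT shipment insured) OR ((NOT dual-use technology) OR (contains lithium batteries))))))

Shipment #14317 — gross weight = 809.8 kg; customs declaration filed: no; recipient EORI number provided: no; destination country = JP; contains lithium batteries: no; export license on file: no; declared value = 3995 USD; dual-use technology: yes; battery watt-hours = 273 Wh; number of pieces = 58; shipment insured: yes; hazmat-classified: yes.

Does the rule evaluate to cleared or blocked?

Atomic conditions:
  destination country = CN: JP == CN is false
  export license on file: no → false
  contains lithium batteries: no → false
  dual-use technology: yes → true
  NOT dual-use technology: yes → false
  number of pieces ≥ 26: 58 ≥ 26 is true
  hazmat-classified: yes → true
  gross weight < 803.6 kg: 809.8 < 803.6 is false
  declared value between 1640 USD and 28471 USD: 3995 in [1640, 28471] is true
  NOT customs declaration filed: no → true
  declared value ≥ 8260 USD: 3995 ≥ 8260 is false
  battery watt-hours between 86 Wh and 311 Wh: 273 in [86, 311] is true
  recipient EORI number provided: no → false
  shipment insured: yes → true
  NOT recipient EORI number provided: no → true
  NOT shipment insured: yes → false
Combine:
[1.1] false OR false OR false = false
[1.2.1.2] false OR true = true
[1.2.1] true → true = true
[1.2] NOT true = false
[1.3.1.2.1] false OR true = true
[1.3.1.2] NOT true = false
[1.3.1] true → false = false
[1.3] NOT false = true
[1] exactly-one(false, false, true) = true
[2.1.1.3.1] true OR false = true
[2.1.1.3] NOT true = false
[2.1.1] true OR false OR false = true
[2.1.2.1] true → true = true
[2.1.2.2.2] false OR false = false
[2.1.2.2] false OR false = false
[2.1.2] true OR false = true
[2.1] true OR true = true
[2] NOT true = false
[root] true → false = false
Overall: false → blocked

Blocked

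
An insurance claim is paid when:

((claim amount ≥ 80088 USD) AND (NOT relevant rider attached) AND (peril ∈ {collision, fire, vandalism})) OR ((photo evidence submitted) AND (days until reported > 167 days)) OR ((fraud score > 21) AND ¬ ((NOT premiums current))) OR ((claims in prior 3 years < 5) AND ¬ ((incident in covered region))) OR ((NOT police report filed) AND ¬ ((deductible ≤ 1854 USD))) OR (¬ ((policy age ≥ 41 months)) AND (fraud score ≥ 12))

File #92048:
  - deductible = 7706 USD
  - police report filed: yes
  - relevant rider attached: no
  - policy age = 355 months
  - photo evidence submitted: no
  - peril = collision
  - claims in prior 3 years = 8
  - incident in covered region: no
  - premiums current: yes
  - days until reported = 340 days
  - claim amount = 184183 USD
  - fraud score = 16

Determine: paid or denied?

Paid

Atomic conditions:
  claim amount ≥ 80088 USD: 184183 ≥ 80088 is true
  NOT relevant rider attached: no → true
  peril ∈ {collision, fire, vandalism}: collision is in the set → true
  photo evidence submitted: no → false
  days until reported > 167 days: 340 > 167 is true
  fraud score > 21: 16 > 21 is false
  NOT premiums current: yes → false
  claims in prior 3 years < 5: 8 < 5 is false
  incident in covered region: no → false
  NOT police report filed: yes → false
  deductible ≤ 1854 USD: 7706 ≤ 1854 is false
  policy age ≥ 41 months: 355 ≥ 41 is true
  fraud score ≥ 12: 16 ≥ 12 is true
Combine:
[1] true AND true AND true = true
[2] false AND true = false
[3.2] NOT false = true
[3] false AND true = false
[4.2] NOT false = true
[4] false AND true = false
[5.2] NOT false = true
[5] false AND true = false
[6.1] NOT true = false
[6] false AND true = false
[root] true OR false OR false OR false OR false OR false = true
Overall: true → paid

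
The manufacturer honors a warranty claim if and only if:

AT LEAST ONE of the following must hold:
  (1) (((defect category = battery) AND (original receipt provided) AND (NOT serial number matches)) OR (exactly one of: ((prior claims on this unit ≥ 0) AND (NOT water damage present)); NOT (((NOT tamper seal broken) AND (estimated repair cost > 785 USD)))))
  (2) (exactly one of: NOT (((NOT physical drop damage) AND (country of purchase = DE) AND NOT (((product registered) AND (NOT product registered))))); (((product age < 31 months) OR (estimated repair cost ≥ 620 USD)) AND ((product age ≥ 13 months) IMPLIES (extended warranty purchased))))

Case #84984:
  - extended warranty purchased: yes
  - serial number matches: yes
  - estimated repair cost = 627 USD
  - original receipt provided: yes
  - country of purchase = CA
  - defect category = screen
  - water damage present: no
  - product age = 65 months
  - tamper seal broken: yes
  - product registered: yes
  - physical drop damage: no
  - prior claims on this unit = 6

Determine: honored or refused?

Atomic conditions:
  defect category = battery: screen == battery is false
  original receipt provided: yes → true
  NOT serial number matches: yes → false
  prior claims on this unit ≥ 0: 6 ≥ 0 is true
  NOT water damage present: no → true
  NOT tamper seal broken: yes → false
  estimated repair cost > 785 USD: 627 > 785 is false
  NOT physical drop damage: no → true
  country of purchase = DE: CA == DE is false
  product registered: yes → true
  NOT product registered: yes → false
  product age < 31 months: 65 < 31 is false
  estimated repair cost ≥ 620 USD: 627 ≥ 620 is true
  product age ≥ 13 months: 65 ≥ 13 is true
  extended warranty purchased: yes → true
Combine:
[1.1] false AND true AND false = false
[1.2.1] true AND true = true
[1.2.2.1] false AND false = false
[1.2.2] NOT false = true
[1.2] exactly-one(true, true) = false
[1] false OR false = false
[2.1.1.3.1] true AND false = false
[2.1.1.3] NOT false = true
[2.1.1] true AND false AND true = false
[2.1] NOT false = true
[2.2.1] false OR true = true
[2.2.2] true → true = true
[2.2] true AND true = true
[2] exactly-one(true, true) = false
[root] false OR false = false
Overall: false → refused

Refused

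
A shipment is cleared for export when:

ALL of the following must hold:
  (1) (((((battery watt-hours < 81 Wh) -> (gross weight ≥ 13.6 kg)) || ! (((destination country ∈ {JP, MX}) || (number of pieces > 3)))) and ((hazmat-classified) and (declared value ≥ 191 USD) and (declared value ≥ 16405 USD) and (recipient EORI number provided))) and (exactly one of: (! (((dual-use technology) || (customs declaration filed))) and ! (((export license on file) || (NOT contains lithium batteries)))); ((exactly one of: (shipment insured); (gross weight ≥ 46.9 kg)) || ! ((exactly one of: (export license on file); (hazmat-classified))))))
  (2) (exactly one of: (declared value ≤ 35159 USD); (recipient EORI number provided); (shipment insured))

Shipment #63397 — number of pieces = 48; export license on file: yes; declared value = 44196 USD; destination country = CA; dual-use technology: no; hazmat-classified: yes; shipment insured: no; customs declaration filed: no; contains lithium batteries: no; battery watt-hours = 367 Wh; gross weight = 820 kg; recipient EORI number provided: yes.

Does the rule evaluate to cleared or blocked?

Atomic conditions:
  battery watt-hours < 81 Wh: 367 < 81 is false
  gross weight ≥ 13.6 kg: 820 ≥ 13.6 is true
  destination country ∈ {JP, MX}: CA is not in the set → false
  number of pieces > 3: 48 > 3 is true
  hazmat-classified: yes → true
  declared value ≥ 191 USD: 44196 ≥ 191 is true
  declared value ≥ 16405 USD: 44196 ≥ 16405 is true
  recipient EORI number provided: yes → true
  dual-use technology: no → false
  customs declaration filed: no → false
  export license on file: yes → true
  NOT contains lithium batteries: no → true
  shipment insured: no → false
  gross weight ≥ 46.9 kg: 820 ≥ 46.9 is true
  declared value ≤ 35159 USD: 44196 ≤ 35159 is false
Combine:
[1.1.1.1] false → true (antecedent false ⇒ implication holds) = true
[1.1.1.2.1] false OR true = true
[1.1.1.2] NOT true = false
[1.1.1] true OR false = true
[1.1.2] true AND true AND true AND true = true
[1.1] true AND true = true
[1.2.1.1.1] false OR false = false
[1.2.1.1] NOT false = true
[1.2.1.2.1] true OR true = true
[1.2.1.2] NOT true = false
[1.2.1] true AND false = false
[1.2.2.1] exactly-one(false, true) = true
[1.2.2.2.1] exactly-one(true, true) = false
[1.2.2.2] NOT false = true
[1.2.2] true OR true = true
[1.2] exactly-one(false, true) = true
[1] true AND true = true
[2] exactly-one(false, true, false) = true
[root] true AND true = true
Overall: true → cleared

Cleared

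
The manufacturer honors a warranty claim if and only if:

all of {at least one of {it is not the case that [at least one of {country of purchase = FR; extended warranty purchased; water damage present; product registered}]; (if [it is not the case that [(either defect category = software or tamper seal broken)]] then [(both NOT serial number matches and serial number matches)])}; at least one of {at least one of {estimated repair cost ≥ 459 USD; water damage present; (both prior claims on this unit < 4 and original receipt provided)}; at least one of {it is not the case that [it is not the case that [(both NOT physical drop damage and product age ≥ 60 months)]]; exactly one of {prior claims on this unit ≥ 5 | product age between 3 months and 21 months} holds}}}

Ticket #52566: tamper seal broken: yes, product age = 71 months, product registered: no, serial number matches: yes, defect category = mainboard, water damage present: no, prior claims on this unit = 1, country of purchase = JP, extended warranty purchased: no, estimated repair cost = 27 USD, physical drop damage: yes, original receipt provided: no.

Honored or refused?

Atomic conditions:
  country of purchase = FR: JP == FR is false
  extended warranty purchased: no → false
  water damage present: no → false
  product registered: no → false
  defect category = software: mainboard == software is false
  tamper seal broken: yes → true
  NOT serial number matches: yes → false
  serial number matches: yes → true
  estimated repair cost ≥ 459 USD: 27 ≥ 459 is false
  prior claims on this unit < 4: 1 < 4 is true
  original receipt provided: no → false
  NOT physical drop damage: yes → false
  product age ≥ 60 months: 71 ≥ 60 is true
  prior claims on this unit ≥ 5: 1 ≥ 5 is false
  product age between 3 months and 21 months: 71 in [3, 21] is false
Combine:
[1.1.1] false OR false OR false OR false = false
[1.1] NOT false = true
[1.2.1.1] false OR true = true
[1.2.1] NOT true = false
[1.2.2] false AND true = false
[1.2] false → false (antecedent false ⇒ implication holds) = true
[1] true OR true = true
[2.1.3] true AND false = false
[2.1] false OR false OR false = false
[2.2.1.1.1] false AND true = false
[2.2.1.1] NOT false = true
[2.2.1] NOT true = false
[2.2.2] exactly-one(false, false) = false
[2.2] false OR false = false
[2] false OR false = false
[root] true AND false = false
Overall: false → refused

Refused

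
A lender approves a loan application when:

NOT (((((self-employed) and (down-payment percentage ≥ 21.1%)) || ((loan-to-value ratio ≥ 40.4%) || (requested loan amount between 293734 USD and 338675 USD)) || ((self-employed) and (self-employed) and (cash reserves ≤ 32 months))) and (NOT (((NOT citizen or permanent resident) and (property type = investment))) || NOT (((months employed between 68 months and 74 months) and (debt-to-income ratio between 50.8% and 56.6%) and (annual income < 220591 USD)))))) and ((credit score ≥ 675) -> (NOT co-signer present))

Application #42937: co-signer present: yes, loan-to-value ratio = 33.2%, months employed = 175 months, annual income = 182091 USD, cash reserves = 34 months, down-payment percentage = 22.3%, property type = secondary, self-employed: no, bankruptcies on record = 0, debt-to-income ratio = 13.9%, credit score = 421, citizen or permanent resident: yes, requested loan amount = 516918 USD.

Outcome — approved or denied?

Approved

Atomic conditions:
  self-employed: no → false
  down-payment percentage ≥ 21.1%: 22.3 ≥ 21.1 is true
  loan-to-value ratio ≥ 40.4%: 33.2 ≥ 40.4 is false
  requested loan amount between 293734 USD and 338675 USD: 516918 in [293734, 338675] is false
  cash reserves ≤ 32 months: 34 ≤ 32 is false
  NOT citizen or permanent resident: yes → false
  property type = investment: secondary == investment is false
  months employed between 68 months and 74 months: 175 in [68, 74] is false
  debt-to-income ratio between 50.8% and 56.6%: 13.9 in [50.8, 56.6] is false
  annual income < 220591 USD: 182091 < 220591 is true
  credit score ≥ 675: 421 ≥ 675 is false
  NOT co-signer present: yes → false
Combine:
[1.1.1.1] false AND true = false
[1.1.1.2] false OR false = false
[1.1.1.3] false AND false AND false = false
[1.1.1] false OR false OR false = false
[1.1.2.1.1] false AND false = false
[1.1.2.1] NOT false = true
[1.1.2.2.1] false AND false AND true = false
[1.1.2.2] NOT false = true
[1.1.2] true OR true = true
[1.1] false AND true = false
[1] NOT false = true
[2] false → false (antecedent false ⇒ implication holds) = true
[root] true AND true = true
Overall: true → approved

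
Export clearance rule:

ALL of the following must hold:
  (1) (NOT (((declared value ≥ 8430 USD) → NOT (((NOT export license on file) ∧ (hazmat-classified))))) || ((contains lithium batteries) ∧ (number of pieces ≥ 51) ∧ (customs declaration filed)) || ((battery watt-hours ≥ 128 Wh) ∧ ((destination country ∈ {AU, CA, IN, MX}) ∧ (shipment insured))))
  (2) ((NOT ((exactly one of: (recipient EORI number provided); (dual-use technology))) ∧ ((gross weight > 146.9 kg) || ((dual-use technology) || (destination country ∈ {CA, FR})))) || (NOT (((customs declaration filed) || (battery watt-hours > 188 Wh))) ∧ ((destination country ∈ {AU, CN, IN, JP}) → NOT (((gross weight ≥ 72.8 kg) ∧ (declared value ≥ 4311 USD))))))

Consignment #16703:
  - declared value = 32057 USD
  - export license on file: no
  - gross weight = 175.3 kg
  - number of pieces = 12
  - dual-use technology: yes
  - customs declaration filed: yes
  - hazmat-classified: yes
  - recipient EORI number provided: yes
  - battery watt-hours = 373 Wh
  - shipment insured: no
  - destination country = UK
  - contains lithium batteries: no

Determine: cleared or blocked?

Cleared

Atomic conditions:
  declared value ≥ 8430 USD: 32057 ≥ 8430 is true
  NOT export license on file: no → true
  hazmat-classified: yes → true
  contains lithium batteries: no → false
  number of pieces ≥ 51: 12 ≥ 51 is false
  customs declaration filed: yes → true
  battery watt-hours ≥ 128 Wh: 373 ≥ 128 is true
  destination country ∈ {AU, CA, IN, MX}: UK is not in the set → false
  shipment insured: no → false
  recipient EORI number provided: yes → true
  dual-use technology: yes → true
  gross weight > 146.9 kg: 175.3 > 146.9 is true
  destination country ∈ {CA, FR}: UK is not in the set → false
  battery watt-hours > 188 Wh: 373 > 188 is true
  destination country ∈ {AU, CN, IN, JP}: UK is not in the set → false
  gross weight ≥ 72.8 kg: 175.3 ≥ 72.8 is true
  declared value ≥ 4311 USD: 32057 ≥ 4311 is true
Combine:
[1.1.1.2.1] true AND true = true
[1.1.1.2] NOT true = false
[1.1.1] true → false = false
[1.1] NOT false = true
[1.2] false AND false AND true = false
[1.3.2] false AND false = false
[1.3] true AND false = false
[1] true OR false OR false = true
[2.1.1.1] exactly-one(true, true) = false
[2.1.1] NOT false = true
[2.1.2.2] true OR false = true
[2.1.2] true OR true = true
[2.1] true AND true = true
[2.2.1.1] true OR true = true
[2.2.1] NOT true = false
[2.2.2.2.1] true AND true = true
[2.2.2.2] NOT true = false
[2.2.2] false → false (antecedent false ⇒ implication holds) = true
[2.2] false AND true = false
[2] true OR false = true
[root] true AND true = true
Overall: true → cleared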